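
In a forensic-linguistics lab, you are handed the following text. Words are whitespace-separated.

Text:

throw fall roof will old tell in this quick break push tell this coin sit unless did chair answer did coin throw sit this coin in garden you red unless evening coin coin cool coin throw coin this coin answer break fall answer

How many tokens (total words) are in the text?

Tokens: throw, fall, roof, will, old, tell, in, this, quick, break, push, tell, this, coin, sit, unless, did, chair, answer, did, coin, throw, sit, this, coin, in, garden, you, red, unless, evening, coin, coin, cool, coin, throw, coin, this, coin, answer, break, fall, answer
N = 43

43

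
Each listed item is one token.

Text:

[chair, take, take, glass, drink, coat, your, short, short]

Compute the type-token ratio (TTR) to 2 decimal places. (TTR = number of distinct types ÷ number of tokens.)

0.78

N = 9 tokens, V = 7 types.
TTR = V / N = 7 / 9 = 0.78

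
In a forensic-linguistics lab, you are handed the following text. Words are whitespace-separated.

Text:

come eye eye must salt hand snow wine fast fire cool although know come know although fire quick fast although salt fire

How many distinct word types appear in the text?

13

Distinct types: {although, come, cool, eye, fast, fire, hand, know, must, quick, salt, snow, wine}
V = 13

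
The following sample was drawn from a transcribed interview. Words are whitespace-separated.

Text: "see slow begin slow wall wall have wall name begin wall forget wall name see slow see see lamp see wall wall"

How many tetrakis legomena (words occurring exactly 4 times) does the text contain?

0

Frequencies: wall:7, see:5, slow:3, begin:2, name:2, have:1, forget:1, lamp:1
Words with frequency 4: (none)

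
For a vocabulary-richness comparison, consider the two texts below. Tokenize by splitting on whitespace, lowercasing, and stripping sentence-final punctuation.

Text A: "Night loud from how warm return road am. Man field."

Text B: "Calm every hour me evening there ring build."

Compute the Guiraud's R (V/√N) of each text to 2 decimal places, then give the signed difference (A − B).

A: V=10, N=10, R=3.16
B: V=8, N=8, R=2.83
Difference = 3.16 − 2.83 = 0.33

0.33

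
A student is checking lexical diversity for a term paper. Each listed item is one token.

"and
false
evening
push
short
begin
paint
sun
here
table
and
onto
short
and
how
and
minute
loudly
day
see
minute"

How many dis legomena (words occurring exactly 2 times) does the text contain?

Frequencies: and:4, short:2, minute:2, false:1, evening:1, push:1, begin:1, paint:1, sun:1, here:1, table:1, onto:1, how:1, loudly:1, day:1, see:1
Words with frequency 2: minute, short

2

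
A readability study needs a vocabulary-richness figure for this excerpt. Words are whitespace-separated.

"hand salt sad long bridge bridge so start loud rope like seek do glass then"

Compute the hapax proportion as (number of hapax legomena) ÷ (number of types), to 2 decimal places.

Frequencies: bridge:2, hand:1, salt:1, sad:1, long:1, so:1, start:1, loud:1, rope:1, like:1, seek:1, do:1, glass:1, then:1
Hapax count = 13; type count = 14.
Ratio = 13 / 14 = 0.93

0.93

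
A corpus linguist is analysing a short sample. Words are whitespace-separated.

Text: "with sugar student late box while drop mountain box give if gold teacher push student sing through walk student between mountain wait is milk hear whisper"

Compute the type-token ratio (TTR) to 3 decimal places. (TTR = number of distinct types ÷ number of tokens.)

N = 26 tokens, V = 22 types.
TTR = V / N = 22 / 26 = 0.846

0.846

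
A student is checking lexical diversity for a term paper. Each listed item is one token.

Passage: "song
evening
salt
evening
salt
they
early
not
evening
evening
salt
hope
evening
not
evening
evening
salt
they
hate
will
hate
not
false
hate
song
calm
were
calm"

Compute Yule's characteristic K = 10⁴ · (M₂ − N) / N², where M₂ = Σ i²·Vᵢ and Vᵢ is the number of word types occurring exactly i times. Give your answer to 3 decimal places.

Frequencies: evening:7, salt:4, not:3, hate:3, song:2, they:2, calm:2, early:1, hope:1, will:1, false:1, were:1
N = 28. Frequency spectrum: V_1=5, V_2=3, V_3=2, V_4=1, V_7=1
M₂ = 1²·5 + 2²·3 + 3²·2 + 4²·1 + 7²·1 = 100
K = 10000 × (100 − 28) / 28² = 918.367

918.367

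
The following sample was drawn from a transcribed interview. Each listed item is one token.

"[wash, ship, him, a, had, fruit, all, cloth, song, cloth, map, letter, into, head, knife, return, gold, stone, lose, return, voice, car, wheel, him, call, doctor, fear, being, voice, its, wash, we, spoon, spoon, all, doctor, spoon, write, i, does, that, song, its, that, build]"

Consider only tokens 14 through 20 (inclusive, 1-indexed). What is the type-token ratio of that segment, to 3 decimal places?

Segment tokens 14–20: head, knife, return, gold, stone, lose, return
Segment N = 7, segment V = 6.
TTR = 6 / 7 = 0.857

0.857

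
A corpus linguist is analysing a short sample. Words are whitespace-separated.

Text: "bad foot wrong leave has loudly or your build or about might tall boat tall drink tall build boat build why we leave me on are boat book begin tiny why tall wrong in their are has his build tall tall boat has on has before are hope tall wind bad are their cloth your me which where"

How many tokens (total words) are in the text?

58

Tokens: bad, foot, wrong, leave, has, loudly, or, your, build, or, about, might, tall, boat, tall, drink, tall, build, boat, build, why, we, leave, me, on, are, boat, book, begin, tiny, why, tall, wrong, in, their, are, has, his, build, tall, tall, boat, has, on, has, before, are, hope, tall, wind, bad, are, their, cloth, your, me, which, where
N = 58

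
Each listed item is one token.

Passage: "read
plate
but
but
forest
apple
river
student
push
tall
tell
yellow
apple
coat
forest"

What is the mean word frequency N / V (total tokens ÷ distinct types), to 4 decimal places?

1.2500

N = 15 tokens, V = 12 types.
Mean frequency = N / V = 15 / 12 = 1.2500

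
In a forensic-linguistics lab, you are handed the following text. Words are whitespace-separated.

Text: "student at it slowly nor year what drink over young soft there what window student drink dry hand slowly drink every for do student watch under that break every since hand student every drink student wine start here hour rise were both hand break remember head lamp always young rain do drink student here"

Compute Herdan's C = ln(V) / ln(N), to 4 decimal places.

N = 54, V = 35.
ln(V) = 3.555348, ln(N) = 3.988984
C = 3.555348 / 3.988984 = 0.8913

0.8913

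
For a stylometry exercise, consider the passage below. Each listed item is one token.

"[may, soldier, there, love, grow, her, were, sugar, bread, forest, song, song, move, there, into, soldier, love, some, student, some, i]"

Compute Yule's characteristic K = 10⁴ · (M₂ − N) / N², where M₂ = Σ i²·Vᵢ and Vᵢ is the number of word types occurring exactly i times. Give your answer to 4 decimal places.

226.7574

Frequencies: soldier:2, there:2, love:2, song:2, some:2, may:1, grow:1, her:1, were:1, sugar:1, bread:1, forest:1, move:1, into:1, student:1, i:1
N = 21. Frequency spectrum: V_1=11, V_2=5
M₂ = 1²·11 + 2²·5 = 31
K = 10000 × (31 − 21) / 21² = 226.7574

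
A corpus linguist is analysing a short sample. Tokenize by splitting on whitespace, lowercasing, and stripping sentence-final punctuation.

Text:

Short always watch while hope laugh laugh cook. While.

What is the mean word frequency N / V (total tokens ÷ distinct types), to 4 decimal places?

N = 9 tokens, V = 7 types.
Mean frequency = N / V = 9 / 7 = 1.2857

1.2857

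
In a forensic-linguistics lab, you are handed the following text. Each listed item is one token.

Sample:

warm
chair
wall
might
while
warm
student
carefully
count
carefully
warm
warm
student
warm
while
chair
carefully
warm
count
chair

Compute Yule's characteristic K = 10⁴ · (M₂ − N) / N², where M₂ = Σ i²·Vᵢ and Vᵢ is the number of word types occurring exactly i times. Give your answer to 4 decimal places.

Frequencies: warm:6, chair:3, carefully:3, while:2, student:2, count:2, wall:1, might:1
N = 20. Frequency spectrum: V_1=2, V_2=3, V_3=2, V_6=1
M₂ = 1²·2 + 2²·3 + 3²·2 + 6²·1 = 68
K = 10000 × (68 − 20) / 20² = 1200.0000

1200.0000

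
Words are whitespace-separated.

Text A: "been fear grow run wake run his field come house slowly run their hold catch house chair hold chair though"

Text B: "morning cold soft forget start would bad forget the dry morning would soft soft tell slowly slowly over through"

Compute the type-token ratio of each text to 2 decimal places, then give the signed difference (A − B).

TTR(A) = 15/20 = 0.75
TTR(B) = 13/19 = 0.68
Difference = 0.75 − 0.68 = 0.07

0.07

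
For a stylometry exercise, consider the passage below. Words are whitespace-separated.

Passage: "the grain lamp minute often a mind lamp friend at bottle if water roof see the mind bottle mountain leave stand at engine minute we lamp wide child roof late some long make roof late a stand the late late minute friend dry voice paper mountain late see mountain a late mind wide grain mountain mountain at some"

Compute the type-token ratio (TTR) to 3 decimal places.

0.483

N = 58 tokens, V = 28 types.
TTR = V / N = 28 / 58 = 0.483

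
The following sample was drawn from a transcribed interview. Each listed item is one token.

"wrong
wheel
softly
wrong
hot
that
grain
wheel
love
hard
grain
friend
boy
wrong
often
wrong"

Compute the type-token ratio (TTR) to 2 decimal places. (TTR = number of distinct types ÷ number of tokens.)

0.69

N = 16 tokens, V = 11 types.
TTR = V / N = 11 / 16 = 0.69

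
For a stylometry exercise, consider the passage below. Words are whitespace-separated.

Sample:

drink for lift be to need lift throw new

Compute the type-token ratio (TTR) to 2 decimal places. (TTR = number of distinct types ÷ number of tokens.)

0.89

N = 9 tokens, V = 8 types.
TTR = V / N = 8 / 9 = 0.89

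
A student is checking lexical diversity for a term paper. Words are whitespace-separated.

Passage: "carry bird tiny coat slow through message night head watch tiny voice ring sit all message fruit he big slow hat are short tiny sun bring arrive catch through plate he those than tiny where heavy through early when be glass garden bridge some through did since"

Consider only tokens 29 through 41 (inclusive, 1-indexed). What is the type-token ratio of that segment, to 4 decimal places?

Segment tokens 29–41: through, plate, he, those, than, tiny, where, heavy, through, early, when, be, glass
Segment N = 13, segment V = 12.
TTR = 12 / 13 = 0.9231

0.9231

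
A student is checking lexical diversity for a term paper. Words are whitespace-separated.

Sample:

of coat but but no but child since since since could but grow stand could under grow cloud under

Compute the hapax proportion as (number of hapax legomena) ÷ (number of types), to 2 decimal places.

0.55

Frequencies: but:4, since:3, could:2, grow:2, under:2, of:1, coat:1, no:1, child:1, stand:1, cloud:1
Hapax count = 6; type count = 11.
Ratio = 6 / 11 = 0.55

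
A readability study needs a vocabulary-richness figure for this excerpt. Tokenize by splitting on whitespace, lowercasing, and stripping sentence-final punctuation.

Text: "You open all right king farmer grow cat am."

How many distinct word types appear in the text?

Distinct types: {all, am, cat, farmer, grow, king, open, right, you}
V = 9

9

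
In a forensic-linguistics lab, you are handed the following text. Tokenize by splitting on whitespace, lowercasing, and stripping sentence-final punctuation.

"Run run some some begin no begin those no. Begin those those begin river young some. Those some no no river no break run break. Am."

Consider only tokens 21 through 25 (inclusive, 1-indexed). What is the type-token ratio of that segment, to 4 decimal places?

Segment tokens 21–25: river, no, break, run, break
Segment N = 5, segment V = 4.
TTR = 4 / 5 = 0.8000

0.8000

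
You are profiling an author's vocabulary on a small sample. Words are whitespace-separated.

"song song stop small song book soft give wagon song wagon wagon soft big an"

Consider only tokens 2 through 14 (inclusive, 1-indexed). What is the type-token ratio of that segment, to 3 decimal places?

0.615

Segment tokens 2–14: song, stop, small, song, book, soft, give, wagon, song, wagon, wagon, soft, big
Segment N = 13, segment V = 8.
TTR = 8 / 13 = 0.615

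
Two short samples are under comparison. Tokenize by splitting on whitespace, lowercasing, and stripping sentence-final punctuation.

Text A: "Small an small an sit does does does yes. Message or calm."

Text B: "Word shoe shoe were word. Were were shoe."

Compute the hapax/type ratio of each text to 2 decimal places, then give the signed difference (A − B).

0.63

A: hapax=5, V=8, ratio=0.63
B: hapax=0, V=3, ratio=0.00
Difference = 0.63 − 0.00 = 0.63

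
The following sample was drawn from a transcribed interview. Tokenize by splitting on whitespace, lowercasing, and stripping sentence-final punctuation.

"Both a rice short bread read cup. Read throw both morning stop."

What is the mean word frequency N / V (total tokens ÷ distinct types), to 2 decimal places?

N = 12 tokens, V = 10 types.
Mean frequency = N / V = 12 / 10 = 1.20

1.20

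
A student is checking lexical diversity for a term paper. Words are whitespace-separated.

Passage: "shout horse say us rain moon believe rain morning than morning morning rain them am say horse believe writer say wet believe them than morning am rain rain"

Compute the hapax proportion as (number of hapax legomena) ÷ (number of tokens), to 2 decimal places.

0.18

Frequencies: rain:5, morning:4, say:3, believe:3, horse:2, than:2, them:2, am:2, shout:1, us:1, moon:1, writer:1, wet:1
Hapax count = 5; token count = 28.
Ratio = 5 / 28 = 0.18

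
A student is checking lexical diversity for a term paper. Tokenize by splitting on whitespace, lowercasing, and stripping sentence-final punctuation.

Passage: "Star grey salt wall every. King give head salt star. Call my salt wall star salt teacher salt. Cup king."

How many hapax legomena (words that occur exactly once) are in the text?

8

Frequencies: salt:5, star:3, wall:2, king:2, grey:1, every:1, give:1, head:1, call:1, my:1, teacher:1, cup:1
Hapax (freq=1): call, cup, every, give, grey, head, my, teacher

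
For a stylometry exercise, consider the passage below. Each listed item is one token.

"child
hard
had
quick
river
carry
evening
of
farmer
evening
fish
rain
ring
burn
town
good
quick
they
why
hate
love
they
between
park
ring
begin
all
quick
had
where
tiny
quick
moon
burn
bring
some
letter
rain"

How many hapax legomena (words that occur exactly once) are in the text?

Frequencies: quick:4, had:2, evening:2, rain:2, ring:2, burn:2, they:2, child:1, hard:1, river:1, carry:1, of:1, farmer:1, fish:1, town:1, good:1, why:1, hate:1, love:1, between:1, … (9 more, each freq 1)
Hapax (freq=1): all, begin, between, bring, carry, child, farmer, fish, good, hard, hate, letter, love, moon, of, park, river, some, tiny, town, where, why

22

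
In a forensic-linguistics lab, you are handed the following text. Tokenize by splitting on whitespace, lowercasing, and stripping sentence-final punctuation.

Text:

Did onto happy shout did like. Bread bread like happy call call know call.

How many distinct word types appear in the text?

8

Distinct types: {bread, call, did, happy, know, like, onto, shout}
V = 8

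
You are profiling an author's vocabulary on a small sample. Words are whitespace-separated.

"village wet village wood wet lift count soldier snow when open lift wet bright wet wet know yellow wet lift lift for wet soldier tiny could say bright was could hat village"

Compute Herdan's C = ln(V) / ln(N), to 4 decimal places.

0.8340

N = 32, V = 18.
ln(V) = 2.890372, ln(N) = 3.465736
C = 2.890372 / 3.465736 = 0.8340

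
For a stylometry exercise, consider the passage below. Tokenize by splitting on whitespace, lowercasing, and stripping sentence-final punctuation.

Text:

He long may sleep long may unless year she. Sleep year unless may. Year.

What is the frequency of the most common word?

Frequencies: may:3, year:3, long:2, sleep:2, unless:2, he:1, she:1
Most common: 'may' with frequency 3.

3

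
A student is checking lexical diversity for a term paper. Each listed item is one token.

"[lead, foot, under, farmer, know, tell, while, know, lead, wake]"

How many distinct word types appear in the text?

Distinct types: {farmer, foot, know, lead, tell, under, wake, while}
V = 8

8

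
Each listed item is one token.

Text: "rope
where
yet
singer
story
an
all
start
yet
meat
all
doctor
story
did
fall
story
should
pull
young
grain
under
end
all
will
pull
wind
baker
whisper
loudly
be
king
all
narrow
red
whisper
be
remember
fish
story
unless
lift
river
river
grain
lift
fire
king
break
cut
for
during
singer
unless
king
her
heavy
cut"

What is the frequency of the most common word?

Frequencies: story:4, all:4, king:3, yet:2, singer:2, pull:2, grain:2, whisper:2, be:2, unless:2, lift:2, river:2, cut:2, rope:1, where:1, an:1, start:1, meat:1, doctor:1, did:1, … (19 more, each freq 1)
Most common: 'story' with frequency 4.

4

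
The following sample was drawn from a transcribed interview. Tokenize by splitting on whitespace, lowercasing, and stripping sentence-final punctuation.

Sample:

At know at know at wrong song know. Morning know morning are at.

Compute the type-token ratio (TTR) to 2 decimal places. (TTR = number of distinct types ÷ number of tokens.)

0.46

N = 13 tokens, V = 6 types.
TTR = V / N = 6 / 13 = 0.46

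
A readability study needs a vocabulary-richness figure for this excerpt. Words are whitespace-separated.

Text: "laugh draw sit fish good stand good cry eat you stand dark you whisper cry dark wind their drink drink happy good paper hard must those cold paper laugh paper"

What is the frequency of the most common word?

3

Frequencies: good:3, paper:3, laugh:2, stand:2, cry:2, you:2, dark:2, drink:2, draw:1, sit:1, fish:1, eat:1, whisper:1, wind:1, their:1, happy:1, hard:1, must:1, those:1, cold:1
Most common: 'good' with frequency 3.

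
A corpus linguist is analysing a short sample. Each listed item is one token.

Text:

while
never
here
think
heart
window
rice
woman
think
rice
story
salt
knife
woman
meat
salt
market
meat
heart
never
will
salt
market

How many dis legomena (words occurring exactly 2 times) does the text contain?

Frequencies: salt:3, never:2, think:2, heart:2, rice:2, woman:2, meat:2, market:2, while:1, here:1, window:1, story:1, knife:1, will:1
Words with frequency 2: heart, market, meat, never, rice, think, woman

7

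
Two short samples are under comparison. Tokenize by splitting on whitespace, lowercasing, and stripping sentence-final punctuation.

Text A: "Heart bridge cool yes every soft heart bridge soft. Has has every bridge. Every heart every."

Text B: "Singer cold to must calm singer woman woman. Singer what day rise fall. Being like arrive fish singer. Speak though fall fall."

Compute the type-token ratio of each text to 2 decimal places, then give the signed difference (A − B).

TTR(A) = 7/16 = 0.44
TTR(B) = 16/22 = 0.73
Difference = 0.44 − 0.73 = -0.29

-0.29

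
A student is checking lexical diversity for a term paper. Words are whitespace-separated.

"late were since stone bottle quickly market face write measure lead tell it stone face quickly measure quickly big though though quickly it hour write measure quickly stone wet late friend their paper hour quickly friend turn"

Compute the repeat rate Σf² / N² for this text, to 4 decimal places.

Frequencies: quickly:6, stone:3, measure:3, late:2, face:2, write:2, it:2, though:2, hour:2, friend:2, were:1, since:1, bottle:1, market:1, lead:1, tell:1, big:1, wet:1, their:1, paper:1, … (1 more, each freq 1)
Σf² = 93; N² = 1369
Repeat rate = 93 / 1369 = 0.0679

0.0679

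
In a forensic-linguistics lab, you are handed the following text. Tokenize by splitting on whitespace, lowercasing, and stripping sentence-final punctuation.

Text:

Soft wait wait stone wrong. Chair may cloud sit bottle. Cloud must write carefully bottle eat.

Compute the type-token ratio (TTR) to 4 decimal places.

0.8125

N = 16 tokens, V = 13 types.
TTR = V / N = 13 / 16 = 0.8125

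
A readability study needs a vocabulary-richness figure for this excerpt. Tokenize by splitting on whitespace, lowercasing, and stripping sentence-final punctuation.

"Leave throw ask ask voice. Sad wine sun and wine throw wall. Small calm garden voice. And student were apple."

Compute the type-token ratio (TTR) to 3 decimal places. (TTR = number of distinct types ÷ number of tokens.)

N = 20 tokens, V = 15 types.
TTR = V / N = 15 / 20 = 0.750

0.750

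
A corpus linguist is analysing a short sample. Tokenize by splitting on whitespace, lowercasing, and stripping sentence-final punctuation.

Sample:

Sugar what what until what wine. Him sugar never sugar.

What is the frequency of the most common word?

Frequencies: sugar:3, what:3, until:1, wine:1, him:1, never:1
Most common: 'sugar' with frequency 3.

3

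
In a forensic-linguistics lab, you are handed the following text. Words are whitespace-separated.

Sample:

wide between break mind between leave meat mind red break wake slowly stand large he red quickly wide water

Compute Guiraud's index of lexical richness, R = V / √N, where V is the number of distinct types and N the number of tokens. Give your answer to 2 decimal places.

N = 19, V = 14.
√N = 4.358899
R = 14 / 4.358899 = 3.21

3.21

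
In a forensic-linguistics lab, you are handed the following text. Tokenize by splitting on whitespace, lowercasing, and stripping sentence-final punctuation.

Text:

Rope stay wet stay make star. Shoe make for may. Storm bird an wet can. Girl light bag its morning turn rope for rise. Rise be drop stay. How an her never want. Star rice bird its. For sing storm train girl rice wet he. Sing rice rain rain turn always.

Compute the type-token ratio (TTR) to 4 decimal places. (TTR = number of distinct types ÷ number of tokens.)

N = 51 tokens, V = 31 types.
TTR = V / N = 31 / 51 = 0.6078

0.6078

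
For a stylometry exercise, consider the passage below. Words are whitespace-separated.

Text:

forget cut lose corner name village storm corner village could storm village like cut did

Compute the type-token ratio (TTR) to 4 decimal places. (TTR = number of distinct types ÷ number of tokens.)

N = 15 tokens, V = 10 types.
TTR = V / N = 10 / 15 = 0.6667

0.6667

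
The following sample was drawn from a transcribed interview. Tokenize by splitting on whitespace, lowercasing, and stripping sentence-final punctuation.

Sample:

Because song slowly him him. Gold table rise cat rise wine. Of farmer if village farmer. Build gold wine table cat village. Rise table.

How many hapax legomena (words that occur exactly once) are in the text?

6

Frequencies: table:3, rise:3, him:2, gold:2, cat:2, wine:2, farmer:2, village:2, because:1, song:1, slowly:1, of:1, if:1, build:1
Hapax (freq=1): because, build, if, of, slowly, song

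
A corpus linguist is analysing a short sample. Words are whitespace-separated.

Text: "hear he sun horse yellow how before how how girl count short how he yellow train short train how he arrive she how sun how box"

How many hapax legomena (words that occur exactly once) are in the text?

Frequencies: how:7, he:3, sun:2, yellow:2, short:2, train:2, hear:1, horse:1, before:1, girl:1, count:1, arrive:1, she:1, box:1
Hapax (freq=1): arrive, before, box, count, girl, hear, horse, she

8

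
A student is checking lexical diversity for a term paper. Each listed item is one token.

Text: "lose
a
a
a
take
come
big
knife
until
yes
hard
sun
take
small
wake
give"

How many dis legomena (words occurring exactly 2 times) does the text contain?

Frequencies: a:3, take:2, lose:1, come:1, big:1, knife:1, until:1, yes:1, hard:1, sun:1, small:1, wake:1, give:1
Words with frequency 2: take

1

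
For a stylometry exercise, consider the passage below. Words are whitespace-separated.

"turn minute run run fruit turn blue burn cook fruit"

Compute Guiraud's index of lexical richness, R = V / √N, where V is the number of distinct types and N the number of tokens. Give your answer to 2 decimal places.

2.21

N = 10, V = 7.
√N = 3.162278
R = 7 / 3.162278 = 2.21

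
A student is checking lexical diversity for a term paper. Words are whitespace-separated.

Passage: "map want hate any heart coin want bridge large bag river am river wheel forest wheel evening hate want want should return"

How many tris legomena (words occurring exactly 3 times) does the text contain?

0

Frequencies: want:4, hate:2, river:2, wheel:2, map:1, any:1, heart:1, coin:1, bridge:1, large:1, bag:1, am:1, forest:1, evening:1, should:1, return:1
Words with frequency 3: (none)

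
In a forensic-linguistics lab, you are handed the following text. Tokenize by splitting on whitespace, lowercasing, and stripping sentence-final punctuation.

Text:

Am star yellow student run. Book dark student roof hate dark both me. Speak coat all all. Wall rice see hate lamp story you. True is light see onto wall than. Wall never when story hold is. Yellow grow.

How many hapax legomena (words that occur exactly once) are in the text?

Frequencies: wall:3, yellow:2, student:2, dark:2, hate:2, all:2, see:2, story:2, is:2, am:1, star:1, run:1, book:1, roof:1, both:1, me:1, speak:1, coat:1, rice:1, lamp:1, … (9 more, each freq 1)
Hapax (freq=1): am, book, both, coat, grow, hold, lamp, light, me, never, onto, rice, roof, run, speak, star, than, true, when, you

20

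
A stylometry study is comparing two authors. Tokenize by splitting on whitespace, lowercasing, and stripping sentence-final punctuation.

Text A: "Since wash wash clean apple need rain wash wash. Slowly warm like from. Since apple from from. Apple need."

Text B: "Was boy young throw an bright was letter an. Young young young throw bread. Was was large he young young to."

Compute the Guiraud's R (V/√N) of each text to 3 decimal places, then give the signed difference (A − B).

-0.106

A: V=10, N=19, R=2.294
B: V=11, N=21, R=2.400
Difference = 2.294 − 2.400 = -0.106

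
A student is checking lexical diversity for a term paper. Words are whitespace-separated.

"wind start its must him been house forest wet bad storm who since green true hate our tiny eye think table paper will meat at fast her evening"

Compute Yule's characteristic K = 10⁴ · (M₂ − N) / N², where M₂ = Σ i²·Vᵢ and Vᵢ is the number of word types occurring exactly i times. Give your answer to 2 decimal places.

0.00

Frequencies: wind:1, start:1, its:1, must:1, him:1, been:1, house:1, forest:1, wet:1, bad:1, storm:1, who:1, since:1, green:1, true:1, hate:1, our:1, tiny:1, eye:1, think:1, … (8 more, each freq 1)
N = 28. Frequency spectrum: V_1=28
M₂ = 1²·28 = 28
K = 10000 × (28 − 28) / 28² = 0.00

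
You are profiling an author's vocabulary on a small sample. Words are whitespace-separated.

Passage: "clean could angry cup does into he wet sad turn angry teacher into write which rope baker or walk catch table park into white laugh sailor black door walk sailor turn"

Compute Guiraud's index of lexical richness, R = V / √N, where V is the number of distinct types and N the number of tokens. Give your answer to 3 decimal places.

4.490

N = 31, V = 25.
√N = 5.567764
R = 25 / 5.567764 = 4.490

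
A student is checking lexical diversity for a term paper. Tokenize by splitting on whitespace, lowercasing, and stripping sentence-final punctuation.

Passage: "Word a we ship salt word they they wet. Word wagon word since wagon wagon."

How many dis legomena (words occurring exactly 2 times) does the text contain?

Frequencies: word:4, wagon:3, they:2, a:1, we:1, ship:1, salt:1, wet:1, since:1
Words with frequency 2: they

1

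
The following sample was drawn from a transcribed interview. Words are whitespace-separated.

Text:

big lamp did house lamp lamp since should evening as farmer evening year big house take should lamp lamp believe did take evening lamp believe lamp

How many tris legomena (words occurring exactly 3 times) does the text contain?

1

Frequencies: lamp:7, evening:3, big:2, did:2, house:2, should:2, take:2, believe:2, since:1, as:1, farmer:1, year:1
Words with frequency 3: evening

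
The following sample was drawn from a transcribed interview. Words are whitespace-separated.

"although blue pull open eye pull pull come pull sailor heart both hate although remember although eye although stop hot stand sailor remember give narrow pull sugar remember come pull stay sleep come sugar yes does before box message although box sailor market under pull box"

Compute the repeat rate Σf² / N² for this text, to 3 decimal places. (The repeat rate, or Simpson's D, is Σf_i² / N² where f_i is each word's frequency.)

Frequencies: pull:7, although:5, come:3, sailor:3, remember:3, box:3, eye:2, sugar:2, blue:1, open:1, heart:1, both:1, hate:1, stop:1, hot:1, stand:1, give:1, narrow:1, stay:1, sleep:1, … (6 more, each freq 1)
Σf² = 136; N² = 2116
Repeat rate = 136 / 2116 = 0.064

0.064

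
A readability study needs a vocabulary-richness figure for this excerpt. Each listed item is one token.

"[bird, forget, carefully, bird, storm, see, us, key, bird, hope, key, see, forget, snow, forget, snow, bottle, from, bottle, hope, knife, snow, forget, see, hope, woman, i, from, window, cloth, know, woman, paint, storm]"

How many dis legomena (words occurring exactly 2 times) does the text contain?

5

Frequencies: forget:4, bird:3, see:3, hope:3, snow:3, storm:2, key:2, bottle:2, from:2, woman:2, carefully:1, us:1, knife:1, i:1, window:1, cloth:1, know:1, paint:1
Words with frequency 2: bottle, from, key, storm, woman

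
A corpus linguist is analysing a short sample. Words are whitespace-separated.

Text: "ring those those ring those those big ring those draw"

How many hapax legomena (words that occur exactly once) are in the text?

2

Frequencies: those:5, ring:3, big:1, draw:1
Hapax (freq=1): big, draw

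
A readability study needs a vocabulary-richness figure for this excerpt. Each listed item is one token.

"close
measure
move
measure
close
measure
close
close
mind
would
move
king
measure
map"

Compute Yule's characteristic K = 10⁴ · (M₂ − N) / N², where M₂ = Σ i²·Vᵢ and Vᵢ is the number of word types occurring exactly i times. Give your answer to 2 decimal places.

1326.53

Frequencies: close:4, measure:4, move:2, mind:1, would:1, king:1, map:1
N = 14. Frequency spectrum: V_1=4, V_2=1, V_4=2
M₂ = 1²·4 + 2²·1 + 4²·2 = 40
K = 10000 × (40 − 14) / 14² = 1326.53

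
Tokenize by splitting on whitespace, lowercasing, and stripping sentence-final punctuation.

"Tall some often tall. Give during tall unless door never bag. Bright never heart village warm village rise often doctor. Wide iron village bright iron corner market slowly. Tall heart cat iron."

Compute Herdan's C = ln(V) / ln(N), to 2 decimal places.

0.88

N = 32, V = 21.
ln(V) = 3.044522, ln(N) = 3.465736
C = 3.044522 / 3.465736 = 0.88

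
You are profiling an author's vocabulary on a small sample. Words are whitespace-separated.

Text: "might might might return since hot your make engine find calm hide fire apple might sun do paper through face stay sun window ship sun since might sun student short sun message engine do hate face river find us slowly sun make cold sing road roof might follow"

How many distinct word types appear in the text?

Distinct types: {apple, calm, cold, do, engine, face, find, fire, follow, hate, hide, hot, make, message, might, paper, return, river, road, roof, ship, short, since, sing, slowly, stay, student, sun, through, us, window, your}
V = 32

32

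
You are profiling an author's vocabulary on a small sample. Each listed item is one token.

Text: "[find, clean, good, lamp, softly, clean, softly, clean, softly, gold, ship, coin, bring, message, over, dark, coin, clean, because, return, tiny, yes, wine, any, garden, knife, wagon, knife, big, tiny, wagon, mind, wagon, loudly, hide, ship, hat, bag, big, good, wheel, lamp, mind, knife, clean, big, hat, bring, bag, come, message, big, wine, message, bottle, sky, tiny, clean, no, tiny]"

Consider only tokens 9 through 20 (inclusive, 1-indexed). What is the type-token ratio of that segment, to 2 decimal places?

0.92

Segment tokens 9–20: softly, gold, ship, coin, bring, message, over, dark, coin, clean, because, return
Segment N = 12, segment V = 11.
TTR = 11 / 12 = 0.92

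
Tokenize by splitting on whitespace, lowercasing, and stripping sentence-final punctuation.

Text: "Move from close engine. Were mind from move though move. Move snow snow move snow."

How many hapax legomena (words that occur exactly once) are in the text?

Frequencies: move:5, snow:3, from:2, close:1, engine:1, were:1, mind:1, though:1
Hapax (freq=1): close, engine, mind, though, were

5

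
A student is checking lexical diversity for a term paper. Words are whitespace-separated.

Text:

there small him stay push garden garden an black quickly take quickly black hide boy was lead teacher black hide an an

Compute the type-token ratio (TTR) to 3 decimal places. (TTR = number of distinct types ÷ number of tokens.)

0.682

N = 22 tokens, V = 15 types.
TTR = V / N = 15 / 22 = 0.682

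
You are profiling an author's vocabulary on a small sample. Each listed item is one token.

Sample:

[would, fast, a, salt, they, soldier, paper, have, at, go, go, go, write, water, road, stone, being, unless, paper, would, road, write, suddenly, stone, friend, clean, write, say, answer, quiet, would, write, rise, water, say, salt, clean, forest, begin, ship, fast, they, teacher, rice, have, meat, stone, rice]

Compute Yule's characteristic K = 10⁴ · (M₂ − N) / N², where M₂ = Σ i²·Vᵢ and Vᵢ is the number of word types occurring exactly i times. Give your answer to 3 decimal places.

Frequencies: write:4, would:3, go:3, stone:3, fast:2, salt:2, they:2, paper:2, have:2, water:2, road:2, clean:2, say:2, rice:2, a:1, soldier:1, at:1, being:1, unless:1, suddenly:1, … (9 more, each freq 1)
N = 48. Frequency spectrum: V_1=15, V_2=10, V_3=3, V_4=1
M₂ = 1²·15 + 2²·10 + 3²·3 + 4²·1 = 98
K = 10000 × (98 − 48) / 48² = 217.014

217.014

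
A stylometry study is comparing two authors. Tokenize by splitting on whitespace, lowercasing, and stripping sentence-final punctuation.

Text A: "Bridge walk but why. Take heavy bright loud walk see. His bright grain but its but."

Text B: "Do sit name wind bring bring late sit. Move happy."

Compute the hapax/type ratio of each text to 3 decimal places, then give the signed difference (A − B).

A: hapax=9, V=12, ratio=0.750
B: hapax=6, V=8, ratio=0.750
Difference = 0.750 − 0.750 = 0.000

0.000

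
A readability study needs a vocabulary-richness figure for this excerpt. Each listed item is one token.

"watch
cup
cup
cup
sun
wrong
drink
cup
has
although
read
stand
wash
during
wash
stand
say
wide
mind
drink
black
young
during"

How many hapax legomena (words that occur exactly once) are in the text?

Frequencies: cup:4, drink:2, stand:2, wash:2, during:2, watch:1, sun:1, wrong:1, has:1, although:1, read:1, say:1, wide:1, mind:1, black:1, young:1
Hapax (freq=1): although, black, has, mind, read, say, sun, watch, wide, wrong, young

11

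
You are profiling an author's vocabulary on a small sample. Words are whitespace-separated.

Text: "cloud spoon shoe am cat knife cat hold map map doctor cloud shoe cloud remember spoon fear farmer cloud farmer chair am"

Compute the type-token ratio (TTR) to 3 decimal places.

0.591

N = 22 tokens, V = 13 types.
TTR = V / N = 13 / 22 = 0.591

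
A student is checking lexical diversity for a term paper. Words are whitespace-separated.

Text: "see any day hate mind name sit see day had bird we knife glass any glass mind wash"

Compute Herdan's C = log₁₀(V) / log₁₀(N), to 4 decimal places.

N = 18, V = 13.
log₁₀(V) = 1.113943, log₁₀(N) = 1.255273
C = 1.113943 / 1.255273 = 0.8874

0.8874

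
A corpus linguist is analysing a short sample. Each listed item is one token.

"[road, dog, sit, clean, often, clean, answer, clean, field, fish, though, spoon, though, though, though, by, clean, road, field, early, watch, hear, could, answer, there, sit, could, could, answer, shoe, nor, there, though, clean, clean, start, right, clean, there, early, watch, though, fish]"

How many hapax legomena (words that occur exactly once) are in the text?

9

Frequencies: clean:7, though:6, answer:3, could:3, there:3, road:2, sit:2, field:2, fish:2, early:2, watch:2, dog:1, often:1, spoon:1, by:1, hear:1, shoe:1, nor:1, start:1, right:1
Hapax (freq=1): by, dog, hear, nor, often, right, shoe, spoon, start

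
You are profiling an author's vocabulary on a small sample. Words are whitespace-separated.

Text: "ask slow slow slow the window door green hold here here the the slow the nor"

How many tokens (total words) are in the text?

16

Tokens: ask, slow, slow, slow, the, window, door, green, hold, here, here, the, the, slow, the, nor
N = 16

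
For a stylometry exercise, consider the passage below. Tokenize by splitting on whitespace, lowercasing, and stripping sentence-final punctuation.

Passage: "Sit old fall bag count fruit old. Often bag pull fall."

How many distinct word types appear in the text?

Distinct types: {bag, count, fall, fruit, often, old, pull, sit}
V = 8

8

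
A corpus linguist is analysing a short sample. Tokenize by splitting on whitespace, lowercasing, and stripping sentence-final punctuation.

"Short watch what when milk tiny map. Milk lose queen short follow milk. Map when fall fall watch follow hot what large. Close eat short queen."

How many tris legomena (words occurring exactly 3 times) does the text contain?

Frequencies: short:3, milk:3, watch:2, what:2, when:2, map:2, queen:2, follow:2, fall:2, tiny:1, lose:1, hot:1, large:1, close:1, eat:1
Words with frequency 3: milk, short

2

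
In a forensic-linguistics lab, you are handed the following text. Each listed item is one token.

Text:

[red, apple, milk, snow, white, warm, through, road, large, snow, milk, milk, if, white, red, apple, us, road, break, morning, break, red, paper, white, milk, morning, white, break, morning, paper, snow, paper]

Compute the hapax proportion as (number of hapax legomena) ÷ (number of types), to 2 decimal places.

0.36

Frequencies: milk:4, white:4, red:3, snow:3, break:3, morning:3, paper:3, apple:2, road:2, warm:1, through:1, large:1, if:1, us:1
Hapax count = 5; type count = 14.
Ratio = 5 / 14 = 0.36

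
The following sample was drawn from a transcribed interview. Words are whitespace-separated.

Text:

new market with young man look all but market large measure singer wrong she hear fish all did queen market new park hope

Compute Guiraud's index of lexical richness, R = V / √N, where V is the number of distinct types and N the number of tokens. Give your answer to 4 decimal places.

3.9618

N = 23, V = 19.
√N = 4.795832
R = 19 / 4.795832 = 3.9618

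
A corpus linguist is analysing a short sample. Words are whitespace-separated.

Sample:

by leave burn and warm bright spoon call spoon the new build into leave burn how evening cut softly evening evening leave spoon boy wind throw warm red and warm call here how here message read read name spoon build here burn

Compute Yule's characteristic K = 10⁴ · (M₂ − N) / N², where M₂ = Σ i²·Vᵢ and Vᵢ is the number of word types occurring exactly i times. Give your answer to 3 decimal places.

294.785

Frequencies: spoon:4, leave:3, burn:3, warm:3, evening:3, here:3, and:2, call:2, build:2, how:2, read:2, by:1, bright:1, the:1, new:1, into:1, cut:1, softly:1, boy:1, wind:1, … (4 more, each freq 1)
N = 42. Frequency spectrum: V_1=13, V_2=5, V_3=5, V_4=1
M₂ = 1²·13 + 2²·5 + 3²·5 + 4²·1 = 94
K = 10000 × (94 − 42) / 42² = 294.785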